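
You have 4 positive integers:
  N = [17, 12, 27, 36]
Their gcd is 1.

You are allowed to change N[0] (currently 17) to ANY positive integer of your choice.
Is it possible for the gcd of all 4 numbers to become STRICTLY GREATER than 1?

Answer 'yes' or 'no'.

Answer: yes

Derivation:
Current gcd = 1
gcd of all OTHER numbers (without N[0]=17): gcd([12, 27, 36]) = 3
The new gcd after any change is gcd(3, new_value).
This can be at most 3.
Since 3 > old gcd 1, the gcd CAN increase (e.g., set N[0] = 3).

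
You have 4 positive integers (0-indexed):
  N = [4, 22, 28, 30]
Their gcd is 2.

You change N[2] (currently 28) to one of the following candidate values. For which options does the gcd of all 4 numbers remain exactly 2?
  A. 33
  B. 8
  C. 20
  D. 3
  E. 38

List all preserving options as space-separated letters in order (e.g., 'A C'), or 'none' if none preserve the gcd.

Old gcd = 2; gcd of others (without N[2]) = 2
New gcd for candidate v: gcd(2, v). Preserves old gcd iff gcd(2, v) = 2.
  Option A: v=33, gcd(2,33)=1 -> changes
  Option B: v=8, gcd(2,8)=2 -> preserves
  Option C: v=20, gcd(2,20)=2 -> preserves
  Option D: v=3, gcd(2,3)=1 -> changes
  Option E: v=38, gcd(2,38)=2 -> preserves

Answer: B C E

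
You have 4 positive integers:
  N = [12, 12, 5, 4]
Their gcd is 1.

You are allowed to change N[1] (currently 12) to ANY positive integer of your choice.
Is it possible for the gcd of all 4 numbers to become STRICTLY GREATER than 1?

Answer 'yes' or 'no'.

Current gcd = 1
gcd of all OTHER numbers (without N[1]=12): gcd([12, 5, 4]) = 1
The new gcd after any change is gcd(1, new_value).
This can be at most 1.
Since 1 = old gcd 1, the gcd can only stay the same or decrease.

Answer: no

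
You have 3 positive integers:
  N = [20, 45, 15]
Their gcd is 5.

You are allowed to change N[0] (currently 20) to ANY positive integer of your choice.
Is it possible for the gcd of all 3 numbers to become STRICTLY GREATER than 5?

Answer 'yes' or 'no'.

Current gcd = 5
gcd of all OTHER numbers (without N[0]=20): gcd([45, 15]) = 15
The new gcd after any change is gcd(15, new_value).
This can be at most 15.
Since 15 > old gcd 5, the gcd CAN increase (e.g., set N[0] = 15).

Answer: yes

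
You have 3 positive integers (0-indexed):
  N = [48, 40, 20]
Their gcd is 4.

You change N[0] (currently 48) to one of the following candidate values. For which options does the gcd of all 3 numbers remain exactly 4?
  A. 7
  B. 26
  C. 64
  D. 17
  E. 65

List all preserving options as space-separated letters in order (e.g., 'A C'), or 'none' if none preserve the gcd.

Answer: C

Derivation:
Old gcd = 4; gcd of others (without N[0]) = 20
New gcd for candidate v: gcd(20, v). Preserves old gcd iff gcd(20, v) = 4.
  Option A: v=7, gcd(20,7)=1 -> changes
  Option B: v=26, gcd(20,26)=2 -> changes
  Option C: v=64, gcd(20,64)=4 -> preserves
  Option D: v=17, gcd(20,17)=1 -> changes
  Option E: v=65, gcd(20,65)=5 -> changes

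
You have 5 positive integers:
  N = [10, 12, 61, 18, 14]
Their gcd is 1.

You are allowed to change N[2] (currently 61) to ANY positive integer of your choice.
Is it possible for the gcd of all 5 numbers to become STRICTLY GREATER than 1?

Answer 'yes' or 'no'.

Answer: yes

Derivation:
Current gcd = 1
gcd of all OTHER numbers (without N[2]=61): gcd([10, 12, 18, 14]) = 2
The new gcd after any change is gcd(2, new_value).
This can be at most 2.
Since 2 > old gcd 1, the gcd CAN increase (e.g., set N[2] = 2).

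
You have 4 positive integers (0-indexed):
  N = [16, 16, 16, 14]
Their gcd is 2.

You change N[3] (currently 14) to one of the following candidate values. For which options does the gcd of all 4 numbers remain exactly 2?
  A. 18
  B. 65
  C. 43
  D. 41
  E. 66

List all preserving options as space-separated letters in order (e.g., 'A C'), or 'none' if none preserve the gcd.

Old gcd = 2; gcd of others (without N[3]) = 16
New gcd for candidate v: gcd(16, v). Preserves old gcd iff gcd(16, v) = 2.
  Option A: v=18, gcd(16,18)=2 -> preserves
  Option B: v=65, gcd(16,65)=1 -> changes
  Option C: v=43, gcd(16,43)=1 -> changes
  Option D: v=41, gcd(16,41)=1 -> changes
  Option E: v=66, gcd(16,66)=2 -> preserves

Answer: A E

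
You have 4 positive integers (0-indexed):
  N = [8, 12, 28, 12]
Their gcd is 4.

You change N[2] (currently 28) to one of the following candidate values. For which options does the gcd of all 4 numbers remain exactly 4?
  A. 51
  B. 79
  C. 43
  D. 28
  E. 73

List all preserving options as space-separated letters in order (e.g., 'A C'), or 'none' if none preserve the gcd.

Answer: D

Derivation:
Old gcd = 4; gcd of others (without N[2]) = 4
New gcd for candidate v: gcd(4, v). Preserves old gcd iff gcd(4, v) = 4.
  Option A: v=51, gcd(4,51)=1 -> changes
  Option B: v=79, gcd(4,79)=1 -> changes
  Option C: v=43, gcd(4,43)=1 -> changes
  Option D: v=28, gcd(4,28)=4 -> preserves
  Option E: v=73, gcd(4,73)=1 -> changes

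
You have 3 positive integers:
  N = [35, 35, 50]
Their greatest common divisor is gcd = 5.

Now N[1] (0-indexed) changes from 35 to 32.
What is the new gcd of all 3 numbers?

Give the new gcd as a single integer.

Answer: 1

Derivation:
Numbers: [35, 35, 50], gcd = 5
Change: index 1, 35 -> 32
gcd of the OTHER numbers (without index 1): gcd([35, 50]) = 5
New gcd = gcd(g_others, new_val) = gcd(5, 32) = 1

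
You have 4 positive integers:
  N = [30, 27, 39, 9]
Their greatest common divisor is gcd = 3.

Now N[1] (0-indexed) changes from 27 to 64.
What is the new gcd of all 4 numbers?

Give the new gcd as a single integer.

Answer: 1

Derivation:
Numbers: [30, 27, 39, 9], gcd = 3
Change: index 1, 27 -> 64
gcd of the OTHER numbers (without index 1): gcd([30, 39, 9]) = 3
New gcd = gcd(g_others, new_val) = gcd(3, 64) = 1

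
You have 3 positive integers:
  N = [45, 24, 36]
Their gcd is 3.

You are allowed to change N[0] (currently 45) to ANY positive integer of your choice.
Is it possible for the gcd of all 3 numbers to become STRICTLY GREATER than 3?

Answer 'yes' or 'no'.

Answer: yes

Derivation:
Current gcd = 3
gcd of all OTHER numbers (without N[0]=45): gcd([24, 36]) = 12
The new gcd after any change is gcd(12, new_value).
This can be at most 12.
Since 12 > old gcd 3, the gcd CAN increase (e.g., set N[0] = 12).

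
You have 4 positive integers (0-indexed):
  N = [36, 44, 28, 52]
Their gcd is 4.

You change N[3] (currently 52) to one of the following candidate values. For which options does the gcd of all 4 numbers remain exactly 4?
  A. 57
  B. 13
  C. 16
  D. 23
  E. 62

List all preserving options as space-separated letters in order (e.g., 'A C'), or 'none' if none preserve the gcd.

Answer: C

Derivation:
Old gcd = 4; gcd of others (without N[3]) = 4
New gcd for candidate v: gcd(4, v). Preserves old gcd iff gcd(4, v) = 4.
  Option A: v=57, gcd(4,57)=1 -> changes
  Option B: v=13, gcd(4,13)=1 -> changes
  Option C: v=16, gcd(4,16)=4 -> preserves
  Option D: v=23, gcd(4,23)=1 -> changes
  Option E: v=62, gcd(4,62)=2 -> changes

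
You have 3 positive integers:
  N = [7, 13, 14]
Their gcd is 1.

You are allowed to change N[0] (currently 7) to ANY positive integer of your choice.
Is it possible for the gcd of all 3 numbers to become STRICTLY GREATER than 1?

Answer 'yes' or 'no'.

Current gcd = 1
gcd of all OTHER numbers (without N[0]=7): gcd([13, 14]) = 1
The new gcd after any change is gcd(1, new_value).
This can be at most 1.
Since 1 = old gcd 1, the gcd can only stay the same or decrease.

Answer: no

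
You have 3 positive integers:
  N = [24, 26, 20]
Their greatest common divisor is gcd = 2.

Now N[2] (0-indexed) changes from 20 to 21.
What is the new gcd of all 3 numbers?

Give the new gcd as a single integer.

Answer: 1

Derivation:
Numbers: [24, 26, 20], gcd = 2
Change: index 2, 20 -> 21
gcd of the OTHER numbers (without index 2): gcd([24, 26]) = 2
New gcd = gcd(g_others, new_val) = gcd(2, 21) = 1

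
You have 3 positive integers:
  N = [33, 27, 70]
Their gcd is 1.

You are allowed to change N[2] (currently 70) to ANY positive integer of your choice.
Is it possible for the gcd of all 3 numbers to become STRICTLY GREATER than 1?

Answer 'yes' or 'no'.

Current gcd = 1
gcd of all OTHER numbers (without N[2]=70): gcd([33, 27]) = 3
The new gcd after any change is gcd(3, new_value).
This can be at most 3.
Since 3 > old gcd 1, the gcd CAN increase (e.g., set N[2] = 3).

Answer: yes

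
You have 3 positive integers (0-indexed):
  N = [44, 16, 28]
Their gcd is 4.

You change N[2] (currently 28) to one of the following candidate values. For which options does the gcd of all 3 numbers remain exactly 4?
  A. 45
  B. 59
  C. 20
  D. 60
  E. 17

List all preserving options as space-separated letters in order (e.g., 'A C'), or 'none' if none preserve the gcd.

Old gcd = 4; gcd of others (without N[2]) = 4
New gcd for candidate v: gcd(4, v). Preserves old gcd iff gcd(4, v) = 4.
  Option A: v=45, gcd(4,45)=1 -> changes
  Option B: v=59, gcd(4,59)=1 -> changes
  Option C: v=20, gcd(4,20)=4 -> preserves
  Option D: v=60, gcd(4,60)=4 -> preserves
  Option E: v=17, gcd(4,17)=1 -> changes

Answer: C D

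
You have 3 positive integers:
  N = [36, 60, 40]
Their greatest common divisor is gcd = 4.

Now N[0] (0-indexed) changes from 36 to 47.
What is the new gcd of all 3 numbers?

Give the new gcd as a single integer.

Answer: 1

Derivation:
Numbers: [36, 60, 40], gcd = 4
Change: index 0, 36 -> 47
gcd of the OTHER numbers (without index 0): gcd([60, 40]) = 20
New gcd = gcd(g_others, new_val) = gcd(20, 47) = 1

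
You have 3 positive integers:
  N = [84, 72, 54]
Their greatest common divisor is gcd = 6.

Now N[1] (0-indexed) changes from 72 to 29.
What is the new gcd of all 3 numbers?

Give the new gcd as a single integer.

Numbers: [84, 72, 54], gcd = 6
Change: index 1, 72 -> 29
gcd of the OTHER numbers (without index 1): gcd([84, 54]) = 6
New gcd = gcd(g_others, new_val) = gcd(6, 29) = 1

Answer: 1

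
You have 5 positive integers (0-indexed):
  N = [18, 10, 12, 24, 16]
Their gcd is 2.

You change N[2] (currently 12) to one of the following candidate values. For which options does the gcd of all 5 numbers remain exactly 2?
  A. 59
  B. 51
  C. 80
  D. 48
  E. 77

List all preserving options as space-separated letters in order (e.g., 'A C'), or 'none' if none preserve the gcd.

Old gcd = 2; gcd of others (without N[2]) = 2
New gcd for candidate v: gcd(2, v). Preserves old gcd iff gcd(2, v) = 2.
  Option A: v=59, gcd(2,59)=1 -> changes
  Option B: v=51, gcd(2,51)=1 -> changes
  Option C: v=80, gcd(2,80)=2 -> preserves
  Option D: v=48, gcd(2,48)=2 -> preserves
  Option E: v=77, gcd(2,77)=1 -> changes

Answer: C D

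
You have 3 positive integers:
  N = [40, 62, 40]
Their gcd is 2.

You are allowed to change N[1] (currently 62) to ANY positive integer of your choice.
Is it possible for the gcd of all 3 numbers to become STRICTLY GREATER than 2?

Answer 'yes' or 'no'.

Current gcd = 2
gcd of all OTHER numbers (without N[1]=62): gcd([40, 40]) = 40
The new gcd after any change is gcd(40, new_value).
This can be at most 40.
Since 40 > old gcd 2, the gcd CAN increase (e.g., set N[1] = 40).

Answer: yes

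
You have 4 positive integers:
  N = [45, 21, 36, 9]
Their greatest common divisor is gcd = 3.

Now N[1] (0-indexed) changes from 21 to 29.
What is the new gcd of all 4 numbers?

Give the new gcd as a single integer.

Numbers: [45, 21, 36, 9], gcd = 3
Change: index 1, 21 -> 29
gcd of the OTHER numbers (without index 1): gcd([45, 36, 9]) = 9
New gcd = gcd(g_others, new_val) = gcd(9, 29) = 1

Answer: 1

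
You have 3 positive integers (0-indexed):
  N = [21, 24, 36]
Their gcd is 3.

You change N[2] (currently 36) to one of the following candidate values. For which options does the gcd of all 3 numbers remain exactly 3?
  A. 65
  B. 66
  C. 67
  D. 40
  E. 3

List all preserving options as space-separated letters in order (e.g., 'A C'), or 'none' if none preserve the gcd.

Old gcd = 3; gcd of others (without N[2]) = 3
New gcd for candidate v: gcd(3, v). Preserves old gcd iff gcd(3, v) = 3.
  Option A: v=65, gcd(3,65)=1 -> changes
  Option B: v=66, gcd(3,66)=3 -> preserves
  Option C: v=67, gcd(3,67)=1 -> changes
  Option D: v=40, gcd(3,40)=1 -> changes
  Option E: v=3, gcd(3,3)=3 -> preserves

Answer: B E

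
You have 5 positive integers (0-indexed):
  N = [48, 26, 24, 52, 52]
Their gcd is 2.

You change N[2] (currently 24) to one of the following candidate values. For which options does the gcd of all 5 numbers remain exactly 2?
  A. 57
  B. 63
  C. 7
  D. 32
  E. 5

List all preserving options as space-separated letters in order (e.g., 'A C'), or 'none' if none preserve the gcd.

Old gcd = 2; gcd of others (without N[2]) = 2
New gcd for candidate v: gcd(2, v). Preserves old gcd iff gcd(2, v) = 2.
  Option A: v=57, gcd(2,57)=1 -> changes
  Option B: v=63, gcd(2,63)=1 -> changes
  Option C: v=7, gcd(2,7)=1 -> changes
  Option D: v=32, gcd(2,32)=2 -> preserves
  Option E: v=5, gcd(2,5)=1 -> changes

Answer: D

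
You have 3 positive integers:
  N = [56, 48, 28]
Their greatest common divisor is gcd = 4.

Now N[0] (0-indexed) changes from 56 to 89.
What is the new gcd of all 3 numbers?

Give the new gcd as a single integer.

Answer: 1

Derivation:
Numbers: [56, 48, 28], gcd = 4
Change: index 0, 56 -> 89
gcd of the OTHER numbers (without index 0): gcd([48, 28]) = 4
New gcd = gcd(g_others, new_val) = gcd(4, 89) = 1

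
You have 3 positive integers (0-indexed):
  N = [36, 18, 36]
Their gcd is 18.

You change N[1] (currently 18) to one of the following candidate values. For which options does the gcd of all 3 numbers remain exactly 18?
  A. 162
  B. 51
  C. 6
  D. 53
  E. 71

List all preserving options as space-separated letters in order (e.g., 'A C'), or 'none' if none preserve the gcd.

Answer: A

Derivation:
Old gcd = 18; gcd of others (without N[1]) = 36
New gcd for candidate v: gcd(36, v). Preserves old gcd iff gcd(36, v) = 18.
  Option A: v=162, gcd(36,162)=18 -> preserves
  Option B: v=51, gcd(36,51)=3 -> changes
  Option C: v=6, gcd(36,6)=6 -> changes
  Option D: v=53, gcd(36,53)=1 -> changes
  Option E: v=71, gcd(36,71)=1 -> changes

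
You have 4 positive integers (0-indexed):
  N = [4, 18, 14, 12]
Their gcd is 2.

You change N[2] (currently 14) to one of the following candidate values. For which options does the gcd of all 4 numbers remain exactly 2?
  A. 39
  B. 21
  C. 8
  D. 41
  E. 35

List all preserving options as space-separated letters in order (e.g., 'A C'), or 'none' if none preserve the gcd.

Old gcd = 2; gcd of others (without N[2]) = 2
New gcd for candidate v: gcd(2, v). Preserves old gcd iff gcd(2, v) = 2.
  Option A: v=39, gcd(2,39)=1 -> changes
  Option B: v=21, gcd(2,21)=1 -> changes
  Option C: v=8, gcd(2,8)=2 -> preserves
  Option D: v=41, gcd(2,41)=1 -> changes
  Option E: v=35, gcd(2,35)=1 -> changes

Answer: C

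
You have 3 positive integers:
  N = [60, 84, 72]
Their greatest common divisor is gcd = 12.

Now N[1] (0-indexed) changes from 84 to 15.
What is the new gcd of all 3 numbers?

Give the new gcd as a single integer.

Numbers: [60, 84, 72], gcd = 12
Change: index 1, 84 -> 15
gcd of the OTHER numbers (without index 1): gcd([60, 72]) = 12
New gcd = gcd(g_others, new_val) = gcd(12, 15) = 3

Answer: 3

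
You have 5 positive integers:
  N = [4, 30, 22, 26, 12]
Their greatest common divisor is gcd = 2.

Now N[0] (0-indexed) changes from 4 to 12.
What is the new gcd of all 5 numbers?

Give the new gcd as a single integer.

Numbers: [4, 30, 22, 26, 12], gcd = 2
Change: index 0, 4 -> 12
gcd of the OTHER numbers (without index 0): gcd([30, 22, 26, 12]) = 2
New gcd = gcd(g_others, new_val) = gcd(2, 12) = 2

Answer: 2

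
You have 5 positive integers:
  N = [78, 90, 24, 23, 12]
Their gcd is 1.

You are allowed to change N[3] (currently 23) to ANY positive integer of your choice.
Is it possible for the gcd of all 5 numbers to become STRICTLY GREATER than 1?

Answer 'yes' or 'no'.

Current gcd = 1
gcd of all OTHER numbers (without N[3]=23): gcd([78, 90, 24, 12]) = 6
The new gcd after any change is gcd(6, new_value).
This can be at most 6.
Since 6 > old gcd 1, the gcd CAN increase (e.g., set N[3] = 6).

Answer: yes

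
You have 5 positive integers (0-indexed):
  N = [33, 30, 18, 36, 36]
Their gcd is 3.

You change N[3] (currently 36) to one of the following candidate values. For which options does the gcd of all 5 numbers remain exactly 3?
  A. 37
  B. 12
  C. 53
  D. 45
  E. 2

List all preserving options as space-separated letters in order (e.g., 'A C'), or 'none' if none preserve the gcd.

Old gcd = 3; gcd of others (without N[3]) = 3
New gcd for candidate v: gcd(3, v). Preserves old gcd iff gcd(3, v) = 3.
  Option A: v=37, gcd(3,37)=1 -> changes
  Option B: v=12, gcd(3,12)=3 -> preserves
  Option C: v=53, gcd(3,53)=1 -> changes
  Option D: v=45, gcd(3,45)=3 -> preserves
  Option E: v=2, gcd(3,2)=1 -> changes

Answer: B D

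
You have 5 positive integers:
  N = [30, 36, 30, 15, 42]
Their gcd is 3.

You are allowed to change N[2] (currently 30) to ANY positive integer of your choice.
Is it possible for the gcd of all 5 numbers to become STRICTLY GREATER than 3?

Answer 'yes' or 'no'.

Current gcd = 3
gcd of all OTHER numbers (without N[2]=30): gcd([30, 36, 15, 42]) = 3
The new gcd after any change is gcd(3, new_value).
This can be at most 3.
Since 3 = old gcd 3, the gcd can only stay the same or decrease.

Answer: no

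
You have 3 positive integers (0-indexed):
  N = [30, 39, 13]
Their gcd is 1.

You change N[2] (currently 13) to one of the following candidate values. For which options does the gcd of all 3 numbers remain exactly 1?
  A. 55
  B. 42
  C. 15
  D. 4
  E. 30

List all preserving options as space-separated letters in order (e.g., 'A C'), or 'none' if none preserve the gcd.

Answer: A D

Derivation:
Old gcd = 1; gcd of others (without N[2]) = 3
New gcd for candidate v: gcd(3, v). Preserves old gcd iff gcd(3, v) = 1.
  Option A: v=55, gcd(3,55)=1 -> preserves
  Option B: v=42, gcd(3,42)=3 -> changes
  Option C: v=15, gcd(3,15)=3 -> changes
  Option D: v=4, gcd(3,4)=1 -> preserves
  Option E: v=30, gcd(3,30)=3 -> changes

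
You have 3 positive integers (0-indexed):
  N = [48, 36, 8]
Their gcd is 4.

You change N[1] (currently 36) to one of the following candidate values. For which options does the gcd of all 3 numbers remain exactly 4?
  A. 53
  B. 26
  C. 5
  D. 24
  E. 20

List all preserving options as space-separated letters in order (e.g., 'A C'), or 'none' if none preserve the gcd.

Answer: E

Derivation:
Old gcd = 4; gcd of others (without N[1]) = 8
New gcd for candidate v: gcd(8, v). Preserves old gcd iff gcd(8, v) = 4.
  Option A: v=53, gcd(8,53)=1 -> changes
  Option B: v=26, gcd(8,26)=2 -> changes
  Option C: v=5, gcd(8,5)=1 -> changes
  Option D: v=24, gcd(8,24)=8 -> changes
  Option E: v=20, gcd(8,20)=4 -> preserves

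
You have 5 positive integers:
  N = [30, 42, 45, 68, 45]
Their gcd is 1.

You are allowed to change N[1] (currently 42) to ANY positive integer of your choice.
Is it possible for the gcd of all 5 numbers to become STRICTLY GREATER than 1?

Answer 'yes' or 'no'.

Current gcd = 1
gcd of all OTHER numbers (without N[1]=42): gcd([30, 45, 68, 45]) = 1
The new gcd after any change is gcd(1, new_value).
This can be at most 1.
Since 1 = old gcd 1, the gcd can only stay the same or decrease.

Answer: no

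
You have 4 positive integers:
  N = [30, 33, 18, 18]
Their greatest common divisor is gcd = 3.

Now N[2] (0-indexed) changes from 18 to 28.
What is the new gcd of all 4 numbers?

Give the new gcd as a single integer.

Numbers: [30, 33, 18, 18], gcd = 3
Change: index 2, 18 -> 28
gcd of the OTHER numbers (without index 2): gcd([30, 33, 18]) = 3
New gcd = gcd(g_others, new_val) = gcd(3, 28) = 1

Answer: 1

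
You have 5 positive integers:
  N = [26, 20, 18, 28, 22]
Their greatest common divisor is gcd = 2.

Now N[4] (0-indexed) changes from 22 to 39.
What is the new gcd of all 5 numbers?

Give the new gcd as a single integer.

Answer: 1

Derivation:
Numbers: [26, 20, 18, 28, 22], gcd = 2
Change: index 4, 22 -> 39
gcd of the OTHER numbers (without index 4): gcd([26, 20, 18, 28]) = 2
New gcd = gcd(g_others, new_val) = gcd(2, 39) = 1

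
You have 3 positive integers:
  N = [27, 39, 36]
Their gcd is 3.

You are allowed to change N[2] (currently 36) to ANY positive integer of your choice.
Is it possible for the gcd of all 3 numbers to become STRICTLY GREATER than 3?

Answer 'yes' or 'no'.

Answer: no

Derivation:
Current gcd = 3
gcd of all OTHER numbers (without N[2]=36): gcd([27, 39]) = 3
The new gcd after any change is gcd(3, new_value).
This can be at most 3.
Since 3 = old gcd 3, the gcd can only stay the same or decrease.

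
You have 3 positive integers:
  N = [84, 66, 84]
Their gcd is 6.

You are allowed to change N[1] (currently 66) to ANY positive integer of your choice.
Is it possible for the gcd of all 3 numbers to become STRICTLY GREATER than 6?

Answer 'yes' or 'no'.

Current gcd = 6
gcd of all OTHER numbers (without N[1]=66): gcd([84, 84]) = 84
The new gcd after any change is gcd(84, new_value).
This can be at most 84.
Since 84 > old gcd 6, the gcd CAN increase (e.g., set N[1] = 84).

Answer: yes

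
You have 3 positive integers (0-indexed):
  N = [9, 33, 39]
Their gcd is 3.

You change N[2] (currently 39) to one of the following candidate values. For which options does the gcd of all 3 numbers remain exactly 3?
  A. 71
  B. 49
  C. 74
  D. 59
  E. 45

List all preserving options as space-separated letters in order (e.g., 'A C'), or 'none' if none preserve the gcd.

Old gcd = 3; gcd of others (without N[2]) = 3
New gcd for candidate v: gcd(3, v). Preserves old gcd iff gcd(3, v) = 3.
  Option A: v=71, gcd(3,71)=1 -> changes
  Option B: v=49, gcd(3,49)=1 -> changes
  Option C: v=74, gcd(3,74)=1 -> changes
  Option D: v=59, gcd(3,59)=1 -> changes
  Option E: v=45, gcd(3,45)=3 -> preserves

Answer: E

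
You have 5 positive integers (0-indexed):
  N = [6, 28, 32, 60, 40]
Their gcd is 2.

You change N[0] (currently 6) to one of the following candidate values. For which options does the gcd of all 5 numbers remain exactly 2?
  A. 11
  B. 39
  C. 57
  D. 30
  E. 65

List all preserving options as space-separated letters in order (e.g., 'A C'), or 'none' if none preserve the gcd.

Answer: D

Derivation:
Old gcd = 2; gcd of others (without N[0]) = 4
New gcd for candidate v: gcd(4, v). Preserves old gcd iff gcd(4, v) = 2.
  Option A: v=11, gcd(4,11)=1 -> changes
  Option B: v=39, gcd(4,39)=1 -> changes
  Option C: v=57, gcd(4,57)=1 -> changes
  Option D: v=30, gcd(4,30)=2 -> preserves
  Option E: v=65, gcd(4,65)=1 -> changes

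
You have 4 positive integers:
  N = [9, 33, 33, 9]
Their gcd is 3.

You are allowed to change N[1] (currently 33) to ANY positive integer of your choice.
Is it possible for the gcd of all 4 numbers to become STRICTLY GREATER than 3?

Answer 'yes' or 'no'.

Answer: no

Derivation:
Current gcd = 3
gcd of all OTHER numbers (without N[1]=33): gcd([9, 33, 9]) = 3
The new gcd after any change is gcd(3, new_value).
This can be at most 3.
Since 3 = old gcd 3, the gcd can only stay the same or decrease.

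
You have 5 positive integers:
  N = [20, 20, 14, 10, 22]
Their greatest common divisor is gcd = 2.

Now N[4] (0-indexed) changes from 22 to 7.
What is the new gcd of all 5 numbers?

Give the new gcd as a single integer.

Answer: 1

Derivation:
Numbers: [20, 20, 14, 10, 22], gcd = 2
Change: index 4, 22 -> 7
gcd of the OTHER numbers (without index 4): gcd([20, 20, 14, 10]) = 2
New gcd = gcd(g_others, new_val) = gcd(2, 7) = 1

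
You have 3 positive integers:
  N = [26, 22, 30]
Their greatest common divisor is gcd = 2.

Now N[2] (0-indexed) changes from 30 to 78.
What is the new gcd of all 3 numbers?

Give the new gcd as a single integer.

Numbers: [26, 22, 30], gcd = 2
Change: index 2, 30 -> 78
gcd of the OTHER numbers (without index 2): gcd([26, 22]) = 2
New gcd = gcd(g_others, new_val) = gcd(2, 78) = 2

Answer: 2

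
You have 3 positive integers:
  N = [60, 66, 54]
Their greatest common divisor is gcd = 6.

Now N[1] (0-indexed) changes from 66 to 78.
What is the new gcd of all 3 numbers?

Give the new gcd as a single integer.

Answer: 6

Derivation:
Numbers: [60, 66, 54], gcd = 6
Change: index 1, 66 -> 78
gcd of the OTHER numbers (without index 1): gcd([60, 54]) = 6
New gcd = gcd(g_others, new_val) = gcd(6, 78) = 6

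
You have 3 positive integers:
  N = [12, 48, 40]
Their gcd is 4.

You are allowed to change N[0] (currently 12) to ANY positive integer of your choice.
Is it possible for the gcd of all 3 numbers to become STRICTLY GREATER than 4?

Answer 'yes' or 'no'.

Answer: yes

Derivation:
Current gcd = 4
gcd of all OTHER numbers (without N[0]=12): gcd([48, 40]) = 8
The new gcd after any change is gcd(8, new_value).
This can be at most 8.
Since 8 > old gcd 4, the gcd CAN increase (e.g., set N[0] = 8).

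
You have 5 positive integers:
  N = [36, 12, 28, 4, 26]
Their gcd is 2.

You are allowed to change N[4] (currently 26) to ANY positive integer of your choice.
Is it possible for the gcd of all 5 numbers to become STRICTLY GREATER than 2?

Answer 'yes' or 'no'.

Current gcd = 2
gcd of all OTHER numbers (without N[4]=26): gcd([36, 12, 28, 4]) = 4
The new gcd after any change is gcd(4, new_value).
This can be at most 4.
Since 4 > old gcd 2, the gcd CAN increase (e.g., set N[4] = 4).

Answer: yes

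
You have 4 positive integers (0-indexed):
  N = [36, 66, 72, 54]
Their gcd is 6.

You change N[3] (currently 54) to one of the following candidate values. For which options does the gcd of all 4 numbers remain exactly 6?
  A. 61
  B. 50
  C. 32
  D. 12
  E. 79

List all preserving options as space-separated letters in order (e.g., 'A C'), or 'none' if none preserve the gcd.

Old gcd = 6; gcd of others (without N[3]) = 6
New gcd for candidate v: gcd(6, v). Preserves old gcd iff gcd(6, v) = 6.
  Option A: v=61, gcd(6,61)=1 -> changes
  Option B: v=50, gcd(6,50)=2 -> changes
  Option C: v=32, gcd(6,32)=2 -> changes
  Option D: v=12, gcd(6,12)=6 -> preserves
  Option E: v=79, gcd(6,79)=1 -> changes

Answer: D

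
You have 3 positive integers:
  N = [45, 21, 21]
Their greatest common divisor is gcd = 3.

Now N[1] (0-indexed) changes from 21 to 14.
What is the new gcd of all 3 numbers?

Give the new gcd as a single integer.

Numbers: [45, 21, 21], gcd = 3
Change: index 1, 21 -> 14
gcd of the OTHER numbers (without index 1): gcd([45, 21]) = 3
New gcd = gcd(g_others, new_val) = gcd(3, 14) = 1

Answer: 1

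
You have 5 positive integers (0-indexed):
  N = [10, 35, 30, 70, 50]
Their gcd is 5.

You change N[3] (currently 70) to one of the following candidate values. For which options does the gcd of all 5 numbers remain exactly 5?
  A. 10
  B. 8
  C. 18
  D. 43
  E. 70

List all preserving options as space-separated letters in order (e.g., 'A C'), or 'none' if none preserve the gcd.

Old gcd = 5; gcd of others (without N[3]) = 5
New gcd for candidate v: gcd(5, v). Preserves old gcd iff gcd(5, v) = 5.
  Option A: v=10, gcd(5,10)=5 -> preserves
  Option B: v=8, gcd(5,8)=1 -> changes
  Option C: v=18, gcd(5,18)=1 -> changes
  Option D: v=43, gcd(5,43)=1 -> changes
  Option E: v=70, gcd(5,70)=5 -> preserves

Answer: A E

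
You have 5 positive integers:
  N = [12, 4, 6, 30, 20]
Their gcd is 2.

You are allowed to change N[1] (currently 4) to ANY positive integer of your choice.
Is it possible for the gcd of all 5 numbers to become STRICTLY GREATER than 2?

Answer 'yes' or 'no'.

Answer: no

Derivation:
Current gcd = 2
gcd of all OTHER numbers (without N[1]=4): gcd([12, 6, 30, 20]) = 2
The new gcd after any change is gcd(2, new_value).
This can be at most 2.
Since 2 = old gcd 2, the gcd can only stay the same or decrease.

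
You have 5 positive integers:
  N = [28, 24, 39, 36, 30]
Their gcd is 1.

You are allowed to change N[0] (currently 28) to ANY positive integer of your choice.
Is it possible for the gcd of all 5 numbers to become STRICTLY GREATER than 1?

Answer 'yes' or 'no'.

Answer: yes

Derivation:
Current gcd = 1
gcd of all OTHER numbers (without N[0]=28): gcd([24, 39, 36, 30]) = 3
The new gcd after any change is gcd(3, new_value).
This can be at most 3.
Since 3 > old gcd 1, the gcd CAN increase (e.g., set N[0] = 3).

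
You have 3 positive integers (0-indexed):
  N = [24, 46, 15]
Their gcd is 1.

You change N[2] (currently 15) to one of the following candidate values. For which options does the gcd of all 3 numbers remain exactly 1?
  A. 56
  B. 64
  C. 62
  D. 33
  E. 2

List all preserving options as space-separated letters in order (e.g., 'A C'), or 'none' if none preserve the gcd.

Old gcd = 1; gcd of others (without N[2]) = 2
New gcd for candidate v: gcd(2, v). Preserves old gcd iff gcd(2, v) = 1.
  Option A: v=56, gcd(2,56)=2 -> changes
  Option B: v=64, gcd(2,64)=2 -> changes
  Option C: v=62, gcd(2,62)=2 -> changes
  Option D: v=33, gcd(2,33)=1 -> preserves
  Option E: v=2, gcd(2,2)=2 -> changes

Answer: D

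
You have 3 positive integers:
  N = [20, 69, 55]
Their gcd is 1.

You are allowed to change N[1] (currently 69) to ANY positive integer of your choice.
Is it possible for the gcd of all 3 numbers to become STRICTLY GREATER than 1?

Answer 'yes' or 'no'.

Current gcd = 1
gcd of all OTHER numbers (without N[1]=69): gcd([20, 55]) = 5
The new gcd after any change is gcd(5, new_value).
This can be at most 5.
Since 5 > old gcd 1, the gcd CAN increase (e.g., set N[1] = 5).

Answer: yes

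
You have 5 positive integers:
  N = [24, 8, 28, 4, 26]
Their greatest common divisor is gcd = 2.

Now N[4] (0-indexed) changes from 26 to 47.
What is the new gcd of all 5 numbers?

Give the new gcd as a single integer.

Answer: 1

Derivation:
Numbers: [24, 8, 28, 4, 26], gcd = 2
Change: index 4, 26 -> 47
gcd of the OTHER numbers (without index 4): gcd([24, 8, 28, 4]) = 4
New gcd = gcd(g_others, new_val) = gcd(4, 47) = 1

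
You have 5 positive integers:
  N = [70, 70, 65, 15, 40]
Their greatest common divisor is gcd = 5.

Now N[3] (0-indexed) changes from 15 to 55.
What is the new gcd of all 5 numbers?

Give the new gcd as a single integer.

Numbers: [70, 70, 65, 15, 40], gcd = 5
Change: index 3, 15 -> 55
gcd of the OTHER numbers (without index 3): gcd([70, 70, 65, 40]) = 5
New gcd = gcd(g_others, new_val) = gcd(5, 55) = 5

Answer: 5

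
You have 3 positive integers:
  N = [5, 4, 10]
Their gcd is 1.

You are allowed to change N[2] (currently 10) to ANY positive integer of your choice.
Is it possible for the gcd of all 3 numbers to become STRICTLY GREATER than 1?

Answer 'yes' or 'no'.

Current gcd = 1
gcd of all OTHER numbers (without N[2]=10): gcd([5, 4]) = 1
The new gcd after any change is gcd(1, new_value).
This can be at most 1.
Since 1 = old gcd 1, the gcd can only stay the same or decrease.

Answer: no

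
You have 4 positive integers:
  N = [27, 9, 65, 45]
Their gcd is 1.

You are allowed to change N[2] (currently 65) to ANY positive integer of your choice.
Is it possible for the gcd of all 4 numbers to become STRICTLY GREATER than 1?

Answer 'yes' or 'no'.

Answer: yes

Derivation:
Current gcd = 1
gcd of all OTHER numbers (without N[2]=65): gcd([27, 9, 45]) = 9
The new gcd after any change is gcd(9, new_value).
This can be at most 9.
Since 9 > old gcd 1, the gcd CAN increase (e.g., set N[2] = 9).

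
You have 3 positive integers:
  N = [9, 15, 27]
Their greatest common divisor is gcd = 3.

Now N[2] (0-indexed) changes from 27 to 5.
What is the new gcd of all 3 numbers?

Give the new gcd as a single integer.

Answer: 1

Derivation:
Numbers: [9, 15, 27], gcd = 3
Change: index 2, 27 -> 5
gcd of the OTHER numbers (without index 2): gcd([9, 15]) = 3
New gcd = gcd(g_others, new_val) = gcd(3, 5) = 1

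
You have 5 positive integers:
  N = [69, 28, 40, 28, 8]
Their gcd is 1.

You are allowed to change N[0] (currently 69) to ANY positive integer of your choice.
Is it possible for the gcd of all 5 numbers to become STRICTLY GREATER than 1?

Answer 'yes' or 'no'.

Current gcd = 1
gcd of all OTHER numbers (without N[0]=69): gcd([28, 40, 28, 8]) = 4
The new gcd after any change is gcd(4, new_value).
This can be at most 4.
Since 4 > old gcd 1, the gcd CAN increase (e.g., set N[0] = 4).

Answer: yes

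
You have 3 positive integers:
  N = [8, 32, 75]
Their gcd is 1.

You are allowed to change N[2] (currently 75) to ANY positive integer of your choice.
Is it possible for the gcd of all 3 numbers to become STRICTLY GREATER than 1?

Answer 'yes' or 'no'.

Answer: yes

Derivation:
Current gcd = 1
gcd of all OTHER numbers (without N[2]=75): gcd([8, 32]) = 8
The new gcd after any change is gcd(8, new_value).
This can be at most 8.
Since 8 > old gcd 1, the gcd CAN increase (e.g., set N[2] = 8).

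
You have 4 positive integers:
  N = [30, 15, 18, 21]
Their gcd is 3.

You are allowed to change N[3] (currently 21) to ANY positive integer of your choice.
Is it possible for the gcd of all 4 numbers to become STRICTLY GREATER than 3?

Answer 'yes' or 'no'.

Current gcd = 3
gcd of all OTHER numbers (without N[3]=21): gcd([30, 15, 18]) = 3
The new gcd after any change is gcd(3, new_value).
This can be at most 3.
Since 3 = old gcd 3, the gcd can only stay the same or decrease.

Answer: no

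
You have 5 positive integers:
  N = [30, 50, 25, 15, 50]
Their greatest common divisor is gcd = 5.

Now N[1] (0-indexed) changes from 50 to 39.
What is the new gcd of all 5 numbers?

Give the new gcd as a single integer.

Answer: 1

Derivation:
Numbers: [30, 50, 25, 15, 50], gcd = 5
Change: index 1, 50 -> 39
gcd of the OTHER numbers (without index 1): gcd([30, 25, 15, 50]) = 5
New gcd = gcd(g_others, new_val) = gcd(5, 39) = 1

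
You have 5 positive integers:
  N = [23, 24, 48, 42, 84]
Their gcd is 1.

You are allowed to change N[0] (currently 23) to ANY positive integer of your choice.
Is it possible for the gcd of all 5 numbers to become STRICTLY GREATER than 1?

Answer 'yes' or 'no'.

Current gcd = 1
gcd of all OTHER numbers (without N[0]=23): gcd([24, 48, 42, 84]) = 6
The new gcd after any change is gcd(6, new_value).
This can be at most 6.
Since 6 > old gcd 1, the gcd CAN increase (e.g., set N[0] = 6).

Answer: yes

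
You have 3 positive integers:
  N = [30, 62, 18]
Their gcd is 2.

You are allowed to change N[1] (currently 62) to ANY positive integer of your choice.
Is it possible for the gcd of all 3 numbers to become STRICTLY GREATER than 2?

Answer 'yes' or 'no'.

Answer: yes

Derivation:
Current gcd = 2
gcd of all OTHER numbers (without N[1]=62): gcd([30, 18]) = 6
The new gcd after any change is gcd(6, new_value).
This can be at most 6.
Since 6 > old gcd 2, the gcd CAN increase (e.g., set N[1] = 6).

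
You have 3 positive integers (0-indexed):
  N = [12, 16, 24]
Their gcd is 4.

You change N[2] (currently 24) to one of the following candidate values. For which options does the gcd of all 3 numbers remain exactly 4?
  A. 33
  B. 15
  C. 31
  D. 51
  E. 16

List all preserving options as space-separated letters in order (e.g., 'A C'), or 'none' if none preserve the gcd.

Answer: E

Derivation:
Old gcd = 4; gcd of others (without N[2]) = 4
New gcd for candidate v: gcd(4, v). Preserves old gcd iff gcd(4, v) = 4.
  Option A: v=33, gcd(4,33)=1 -> changes
  Option B: v=15, gcd(4,15)=1 -> changes
  Option C: v=31, gcd(4,31)=1 -> changes
  Option D: v=51, gcd(4,51)=1 -> changes
  Option E: v=16, gcd(4,16)=4 -> preserves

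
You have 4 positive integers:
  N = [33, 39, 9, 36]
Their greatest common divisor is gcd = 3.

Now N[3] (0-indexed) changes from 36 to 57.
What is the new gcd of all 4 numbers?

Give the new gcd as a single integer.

Numbers: [33, 39, 9, 36], gcd = 3
Change: index 3, 36 -> 57
gcd of the OTHER numbers (without index 3): gcd([33, 39, 9]) = 3
New gcd = gcd(g_others, new_val) = gcd(3, 57) = 3

Answer: 3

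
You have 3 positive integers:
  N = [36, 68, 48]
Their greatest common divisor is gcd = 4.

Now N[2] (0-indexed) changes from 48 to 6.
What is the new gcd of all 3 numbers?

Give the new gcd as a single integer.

Answer: 2

Derivation:
Numbers: [36, 68, 48], gcd = 4
Change: index 2, 48 -> 6
gcd of the OTHER numbers (without index 2): gcd([36, 68]) = 4
New gcd = gcd(g_others, new_val) = gcd(4, 6) = 2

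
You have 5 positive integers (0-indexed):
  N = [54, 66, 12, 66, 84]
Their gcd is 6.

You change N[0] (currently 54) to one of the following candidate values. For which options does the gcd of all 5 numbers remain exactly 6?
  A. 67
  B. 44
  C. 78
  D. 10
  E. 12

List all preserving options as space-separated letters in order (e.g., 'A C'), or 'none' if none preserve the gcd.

Answer: C E

Derivation:
Old gcd = 6; gcd of others (without N[0]) = 6
New gcd for candidate v: gcd(6, v). Preserves old gcd iff gcd(6, v) = 6.
  Option A: v=67, gcd(6,67)=1 -> changes
  Option B: v=44, gcd(6,44)=2 -> changes
  Option C: v=78, gcd(6,78)=6 -> preserves
  Option D: v=10, gcd(6,10)=2 -> changes
  Option E: v=12, gcd(6,12)=6 -> preserves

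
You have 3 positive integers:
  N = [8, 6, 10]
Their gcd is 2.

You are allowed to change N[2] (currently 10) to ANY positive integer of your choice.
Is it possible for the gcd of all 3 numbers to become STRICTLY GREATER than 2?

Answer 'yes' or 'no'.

Current gcd = 2
gcd of all OTHER numbers (without N[2]=10): gcd([8, 6]) = 2
The new gcd after any change is gcd(2, new_value).
This can be at most 2.
Since 2 = old gcd 2, the gcd can only stay the same or decrease.

Answer: no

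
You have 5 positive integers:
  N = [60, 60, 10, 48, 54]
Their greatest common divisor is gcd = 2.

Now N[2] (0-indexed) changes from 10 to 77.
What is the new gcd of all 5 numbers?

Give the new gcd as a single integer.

Numbers: [60, 60, 10, 48, 54], gcd = 2
Change: index 2, 10 -> 77
gcd of the OTHER numbers (without index 2): gcd([60, 60, 48, 54]) = 6
New gcd = gcd(g_others, new_val) = gcd(6, 77) = 1

Answer: 1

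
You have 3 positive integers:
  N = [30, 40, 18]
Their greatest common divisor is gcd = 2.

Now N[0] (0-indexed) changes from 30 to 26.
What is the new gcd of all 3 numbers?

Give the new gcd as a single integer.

Numbers: [30, 40, 18], gcd = 2
Change: index 0, 30 -> 26
gcd of the OTHER numbers (without index 0): gcd([40, 18]) = 2
New gcd = gcd(g_others, new_val) = gcd(2, 26) = 2

Answer: 2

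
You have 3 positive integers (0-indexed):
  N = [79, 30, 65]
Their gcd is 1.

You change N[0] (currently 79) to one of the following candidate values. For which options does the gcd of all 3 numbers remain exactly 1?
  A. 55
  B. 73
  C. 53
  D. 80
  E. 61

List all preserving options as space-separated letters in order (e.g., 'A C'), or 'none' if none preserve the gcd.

Old gcd = 1; gcd of others (without N[0]) = 5
New gcd for candidate v: gcd(5, v). Preserves old gcd iff gcd(5, v) = 1.
  Option A: v=55, gcd(5,55)=5 -> changes
  Option B: v=73, gcd(5,73)=1 -> preserves
  Option C: v=53, gcd(5,53)=1 -> preserves
  Option D: v=80, gcd(5,80)=5 -> changes
  Option E: v=61, gcd(5,61)=1 -> preserves

Answer: B C E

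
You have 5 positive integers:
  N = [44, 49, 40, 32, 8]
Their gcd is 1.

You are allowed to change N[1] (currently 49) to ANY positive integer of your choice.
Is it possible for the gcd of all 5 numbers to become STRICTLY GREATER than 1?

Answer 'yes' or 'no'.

Current gcd = 1
gcd of all OTHER numbers (without N[1]=49): gcd([44, 40, 32, 8]) = 4
The new gcd after any change is gcd(4, new_value).
This can be at most 4.
Since 4 > old gcd 1, the gcd CAN increase (e.g., set N[1] = 4).

Answer: yes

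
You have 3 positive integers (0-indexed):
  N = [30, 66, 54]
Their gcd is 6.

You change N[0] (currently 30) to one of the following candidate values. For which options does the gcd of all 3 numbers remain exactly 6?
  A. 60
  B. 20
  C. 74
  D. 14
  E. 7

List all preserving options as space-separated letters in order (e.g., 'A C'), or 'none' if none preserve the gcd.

Answer: A

Derivation:
Old gcd = 6; gcd of others (without N[0]) = 6
New gcd for candidate v: gcd(6, v). Preserves old gcd iff gcd(6, v) = 6.
  Option A: v=60, gcd(6,60)=6 -> preserves
  Option B: v=20, gcd(6,20)=2 -> changes
  Option C: v=74, gcd(6,74)=2 -> changes
  Option D: v=14, gcd(6,14)=2 -> changes
  Option E: v=7, gcd(6,7)=1 -> changes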